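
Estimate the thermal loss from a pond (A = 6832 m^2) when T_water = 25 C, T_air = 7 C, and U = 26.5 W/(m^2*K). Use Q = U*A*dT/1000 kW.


Temperature difference dT = 25 - 7 = 18 K
Heat loss (W) = U * A * dT = 26.5 * 6832 * 18 = 3258864 W
Convert to kW: 3258864 / 1000 = 3258.864 kW

3258.864 kW


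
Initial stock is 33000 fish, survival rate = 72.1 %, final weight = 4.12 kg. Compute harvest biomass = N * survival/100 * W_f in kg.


Survivors = 33000 * 72.1/100 = 23793 fish
Harvest biomass = survivors * W_f = 23793 * 4.12 = 98027.16 kg

98027.16 kg


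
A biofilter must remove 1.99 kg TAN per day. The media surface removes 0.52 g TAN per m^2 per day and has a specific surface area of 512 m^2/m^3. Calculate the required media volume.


A = 1.99*1000 / 0.52 = 3826.9231 m^2
V = 3826.9231 / 512 = 7.47446

7.47446 m^3


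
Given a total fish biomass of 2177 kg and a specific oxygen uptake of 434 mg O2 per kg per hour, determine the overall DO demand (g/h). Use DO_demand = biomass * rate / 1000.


Total O2 consumption (mg/h) = 2177 kg * 434 mg/(kg*h) = 944818 mg/h
Convert to g/h: 944818 / 1000 = 944.818 g/h

944.818 g/h


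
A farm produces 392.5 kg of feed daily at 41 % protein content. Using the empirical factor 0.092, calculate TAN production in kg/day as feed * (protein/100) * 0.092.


Protein in feed = 392.5 * 41/100 = 160.925 kg/day
TAN = protein * 0.092 = 160.925 * 0.092 = 14.8051 kg/day

14.8051 kg/day


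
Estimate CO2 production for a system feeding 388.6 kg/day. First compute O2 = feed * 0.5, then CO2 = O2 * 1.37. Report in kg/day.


O2 = 388.6 * 0.5 = 194.3
CO2 = 194.3 * 1.37 = 266.191

266.191 kg/day


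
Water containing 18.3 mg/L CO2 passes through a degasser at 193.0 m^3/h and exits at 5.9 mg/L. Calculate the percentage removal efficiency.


CO2_out / CO2_in = 5.9 / 18.3 = 0.32240437
Fraction remaining = 0.32240437
efficiency = (1 - 0.32240437) * 100 = 67.7596 %

67.7596 %


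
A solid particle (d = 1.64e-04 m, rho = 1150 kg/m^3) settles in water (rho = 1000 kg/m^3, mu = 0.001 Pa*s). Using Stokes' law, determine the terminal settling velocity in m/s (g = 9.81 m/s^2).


Density difference: rho_p - rho_f = 1150 - 1000 = 150 kg/m^3
d^2 = (1.64e-04)^2 = 2.6896e-08 m^2
Numerator = (rho_p - rho_f) * g * d^2 = 150 * 9.81 * 2.6896e-08 = 3.9577464e-05
Denominator = 18 * mu = 18 * 0.001 = 0.018
v_s = 3.9577464e-05 / 0.018 = 0.00219875 m/s
Check: Re = rho_f * v_s * d / mu = 1000 * 0.00219875 * 1.64e-04 / 0.001 = 0.361 < 1, so Stokes' law applies.

0.00219875 m/s


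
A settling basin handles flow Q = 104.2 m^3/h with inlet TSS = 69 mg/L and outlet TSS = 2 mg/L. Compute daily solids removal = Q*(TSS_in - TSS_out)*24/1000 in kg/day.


Concentration drop: TSS_in - TSS_out = 69 - 2 = 67 mg/L
Hourly solids removed = Q * dTSS = 104.2 m^3/h * 67 mg/L = 6981.4 g/h  (m^3/h * mg/L = g/h)
Daily solids removed = 6981.4 * 24 = 167553.6 g/day
Convert g to kg: 167553.6 / 1000 = 167.5536 kg/day

167.5536 kg/day


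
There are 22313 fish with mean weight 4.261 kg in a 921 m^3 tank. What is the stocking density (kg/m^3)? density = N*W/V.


Total biomass = 22313 fish * 4.261 kg = 95075.693 kg
Density = total biomass / volume = 95075.693 / 921 = 103.231 kg/m^3

103.231 kg/m^3


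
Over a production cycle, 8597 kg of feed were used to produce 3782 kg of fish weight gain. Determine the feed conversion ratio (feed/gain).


FCR = feed consumed / weight gained
FCR = 8597 kg / 3782 kg = 2.27314

2.27314


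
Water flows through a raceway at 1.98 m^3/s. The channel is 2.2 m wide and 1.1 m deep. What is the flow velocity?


Cross-sectional area = W * d = 2.2 * 1.1 = 2.42 m^2
Velocity = Q / A = 1.98 / 2.42 = 0.818182 m/s

0.818182 m/s


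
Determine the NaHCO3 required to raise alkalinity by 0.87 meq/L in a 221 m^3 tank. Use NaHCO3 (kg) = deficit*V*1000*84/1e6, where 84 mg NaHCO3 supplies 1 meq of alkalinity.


Tank volume in L = 221 m^3 * 1000 = 221000 L
Total meq required = 0.87 meq/L * 221000 L = 192270 meq
NaHCO3 mass = 192270 meq * 84 mg/meq / 1e6 = 16.1507 kg

16.1507 kg


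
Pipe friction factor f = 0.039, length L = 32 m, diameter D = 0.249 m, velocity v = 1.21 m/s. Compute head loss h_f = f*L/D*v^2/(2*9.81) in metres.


v^2 = 1.21^2 = 1.4641 m^2/s^2
L/D = 32/0.249 = 128.51406
h_f = f*(L/D)*v^2/(2g) = 0.039 * 128.51406 * 1.4641 / 19.62 = 0.374013 m

0.374013 m


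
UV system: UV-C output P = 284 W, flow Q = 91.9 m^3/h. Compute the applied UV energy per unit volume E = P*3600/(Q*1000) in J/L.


Energy delivered per hour = 284 W * 3600 s = 1022400 J/h
Volume treated per hour = 91.9 m^3/h * 1000 = 91900 L/h
dose = 1022400 / 91900 = 11.1251 J/L

11.1251 J/L


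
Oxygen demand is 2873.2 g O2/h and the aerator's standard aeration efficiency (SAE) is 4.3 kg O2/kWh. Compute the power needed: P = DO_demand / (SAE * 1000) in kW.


SAE in g O2/kWh = 4.3 * 1000 = 4300 g/kWh
P = DO_demand / SAE_g = 2873.2 / 4300 = 0.668186 kW

0.668186 kW


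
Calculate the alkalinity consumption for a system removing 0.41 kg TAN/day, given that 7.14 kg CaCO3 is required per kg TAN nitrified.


Alkalinity factor: 7.14 kg CaCO3 consumed per kg TAN nitrified
alk = 0.41 kg TAN * 7.14 = 2.9274 kg CaCO3/day

2.9274 kg CaCO3/day


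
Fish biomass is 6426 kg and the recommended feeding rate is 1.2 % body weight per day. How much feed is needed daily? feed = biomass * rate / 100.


Feeding rate fraction = 1.2% / 100 = 0.012
Daily feed = 6426 kg * 0.012 = 77.112 kg/day

77.112 kg/day


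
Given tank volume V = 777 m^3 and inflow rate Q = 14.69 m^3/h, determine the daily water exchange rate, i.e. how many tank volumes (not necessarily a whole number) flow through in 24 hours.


Daily flow volume = 14.69 m^3/h * 24 h = 352.56 m^3/day
Exchanges = daily flow / tank volume = 352.56 / 777 = 0.453745 exchanges/day

0.453745 exchanges/day


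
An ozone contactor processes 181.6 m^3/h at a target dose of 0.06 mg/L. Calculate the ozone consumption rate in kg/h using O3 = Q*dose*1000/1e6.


O3 demand (mg/h) = Q * dose * 1000 = 181.6 * 0.06 * 1000 = 10896 mg/h
Convert mg to kg: 10896 / 1e6 = 0.010896 kg/h

0.010896 kg/h


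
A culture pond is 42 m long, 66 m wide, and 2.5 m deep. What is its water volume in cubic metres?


Base area = L * W = 42 * 66 = 2772 m^2
Volume = area * depth = 2772 * 2.5 = 6930 m^3

6930 m^3


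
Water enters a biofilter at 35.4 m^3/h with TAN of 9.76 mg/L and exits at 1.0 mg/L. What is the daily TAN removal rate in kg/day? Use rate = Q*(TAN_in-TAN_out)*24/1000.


Concentration drop: TAN_in - TAN_out = 9.76 - 1.0 = 8.76 mg/L
Hourly TAN removed = Q * dTAN = 35.4 m^3/h * 8.76 mg/L = 310.104 g/h  (m^3/h * mg/L = g/h)
Daily TAN removed = 310.104 * 24 = 7442.496 g/day
Convert to kg/day: 7442.496 / 1000 = 7.442496 kg/day

7.442496 kg/day


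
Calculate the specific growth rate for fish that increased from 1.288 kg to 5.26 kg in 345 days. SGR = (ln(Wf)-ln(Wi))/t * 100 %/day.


ln(W_f) = ln(5.26) = 1.660131
ln(W_i) = ln(1.288) = 0.25309063
ln(W_f) - ln(W_i) = 1.660131 - 0.25309063 = 1.4070404
SGR = 1.4070404 / 345 * 100 = 0.407838 %/day

0.407838 %/day


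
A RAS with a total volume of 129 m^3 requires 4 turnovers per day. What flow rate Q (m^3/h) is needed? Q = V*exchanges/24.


Daily recirculation volume = 129 m^3 * 4 = 516 m^3/day
Flow rate Q = daily volume / 24 h = 516 / 24 = 21.5 m^3/h

21.5 m^3/h


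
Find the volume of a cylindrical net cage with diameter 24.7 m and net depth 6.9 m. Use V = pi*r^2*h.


r = d/2 = 24.7/2 = 12.35 m
Base area = pi*r^2 = pi*12.35^2 = 479.16357 m^2
Volume = 479.16357 * 6.9 = 3306.23 m^3

3306.23 m^3


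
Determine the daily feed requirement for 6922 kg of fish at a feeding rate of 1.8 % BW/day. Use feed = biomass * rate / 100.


Feeding rate fraction = 1.8% / 100 = 0.018
Daily feed = 6922 kg * 0.018 = 124.596 kg/day

124.596 kg/day


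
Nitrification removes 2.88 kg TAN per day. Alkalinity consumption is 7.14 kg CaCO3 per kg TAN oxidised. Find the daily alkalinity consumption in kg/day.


Alkalinity factor: 7.14 kg CaCO3 consumed per kg TAN nitrified
alk = 2.88 kg TAN * 7.14 = 20.5632 kg CaCO3/day

20.5632 kg CaCO3/day


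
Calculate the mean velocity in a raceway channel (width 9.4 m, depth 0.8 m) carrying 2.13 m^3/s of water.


Cross-sectional area = W * d = 9.4 * 0.8 = 7.52 m^2
Velocity = Q / A = 2.13 / 7.52 = 0.283245 m/s

0.283245 m/s


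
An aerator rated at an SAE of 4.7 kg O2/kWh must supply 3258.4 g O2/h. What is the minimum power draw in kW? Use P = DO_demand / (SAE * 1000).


SAE in g O2/kWh = 4.7 * 1000 = 4700 g/kWh
P = DO_demand / SAE_g = 3258.4 / 4700 = 0.693277 kW

0.693277 kW


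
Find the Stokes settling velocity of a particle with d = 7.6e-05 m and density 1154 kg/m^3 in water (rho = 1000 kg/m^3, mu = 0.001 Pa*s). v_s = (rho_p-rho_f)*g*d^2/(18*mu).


Density difference: rho_p - rho_f = 1154 - 1000 = 154 kg/m^3
d^2 = (7.6e-05)^2 = 5.776e-09 m^2
Numerator = (rho_p - rho_f) * g * d^2 = 154 * 9.81 * 5.776e-09 = 8.7260342e-06
Denominator = 18 * mu = 18 * 0.001 = 0.018
v_s = 8.7260342e-06 / 0.018 = 4.8478e-04 m/s
Check: Re = rho_f * v_s * d / mu = 1000 * 4.8478e-04 * 7.6e-05 / 0.001 = 0.0368 < 1, so Stokes' law applies.

4.8478e-04 m/s


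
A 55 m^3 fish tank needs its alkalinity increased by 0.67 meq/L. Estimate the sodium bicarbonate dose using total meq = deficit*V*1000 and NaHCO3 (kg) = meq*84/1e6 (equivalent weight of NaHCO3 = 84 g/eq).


Tank volume in L = 55 m^3 * 1000 = 55000 L
Total meq required = 0.67 meq/L * 55000 L = 36850 meq
NaHCO3 mass = 36850 meq * 84 mg/meq / 1e6 = 3.0954 kg

3.0954 kg


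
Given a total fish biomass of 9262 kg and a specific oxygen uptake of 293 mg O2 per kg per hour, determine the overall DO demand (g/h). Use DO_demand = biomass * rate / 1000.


Total O2 consumption (mg/h) = 9262 kg * 293 mg/(kg*h) = 2713766 mg/h
Convert to g/h: 2713766 / 1000 = 2713.766 g/h

2713.766 g/h


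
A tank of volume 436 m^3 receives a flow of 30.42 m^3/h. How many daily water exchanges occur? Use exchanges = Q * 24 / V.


Daily flow volume = 30.42 m^3/h * 24 h = 730.08 m^3/day
Exchanges = daily flow / tank volume = 730.08 / 436 = 1.6745 exchanges/day

1.6745 exchanges/day


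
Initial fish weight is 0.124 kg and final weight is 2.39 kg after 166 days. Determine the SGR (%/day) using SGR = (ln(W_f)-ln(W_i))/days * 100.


ln(W_f) = ln(2.39) = 0.87129337
ln(W_i) = ln(0.124) = -2.0874737
ln(W_f) - ln(W_i) = 0.87129337 - -2.0874737 = 2.9587671
SGR = 2.9587671 / 166 * 100 = 1.78239 %/day

1.78239 %/day


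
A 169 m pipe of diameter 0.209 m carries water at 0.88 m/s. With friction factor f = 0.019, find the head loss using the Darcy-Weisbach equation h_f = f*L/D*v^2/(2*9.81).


v^2 = 0.88^2 = 0.7744 m^2/s^2
L/D = 169/0.209 = 808.61244
h_f = f*(L/D)*v^2/(2g) = 0.019 * 808.61244 * 0.7744 / 19.62 = 0.606402 m

0.606402 m


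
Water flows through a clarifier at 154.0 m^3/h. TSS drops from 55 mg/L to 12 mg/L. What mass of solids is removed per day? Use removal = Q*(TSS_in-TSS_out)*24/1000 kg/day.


Concentration drop: TSS_in - TSS_out = 55 - 12 = 43 mg/L
Hourly solids removed = Q * dTSS = 154.0 m^3/h * 43 mg/L = 6622 g/h  (m^3/h * mg/L = g/h)
Daily solids removed = 6622 * 24 = 158928 g/day
Convert g to kg: 158928 / 1000 = 158.928 kg/day

158.928 kg/day


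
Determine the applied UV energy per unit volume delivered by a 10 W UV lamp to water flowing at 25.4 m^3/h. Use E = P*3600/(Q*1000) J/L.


Energy delivered per hour = 10 W * 3600 s = 36000 J/h
Volume treated per hour = 25.4 m^3/h * 1000 = 25400 L/h
dose = 36000 / 25400 = 1.41732 J/L

1.41732 J/L


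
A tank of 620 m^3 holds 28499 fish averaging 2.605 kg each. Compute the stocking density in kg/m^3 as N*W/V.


Total biomass = 28499 fish * 2.605 kg = 74239.895 kg
Density = total biomass / volume = 74239.895 / 620 = 119.742 kg/m^3

119.742 kg/m^3


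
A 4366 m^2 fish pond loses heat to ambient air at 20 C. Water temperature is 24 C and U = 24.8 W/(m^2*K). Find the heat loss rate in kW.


Temperature difference dT = 24 - 20 = 4 K
Heat loss (W) = U * A * dT = 24.8 * 4366 * 4 = 433107.2 W
Convert to kW: 433107.2 / 1000 = 433.1072 kW

433.1072 kW


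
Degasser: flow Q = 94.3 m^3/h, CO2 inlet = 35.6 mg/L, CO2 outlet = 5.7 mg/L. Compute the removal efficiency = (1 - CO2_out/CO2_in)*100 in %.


CO2_out / CO2_in = 5.7 / 35.6 = 0.16011236
Fraction remaining = 0.16011236
efficiency = (1 - 0.16011236) * 100 = 83.9888 %

83.9888 %


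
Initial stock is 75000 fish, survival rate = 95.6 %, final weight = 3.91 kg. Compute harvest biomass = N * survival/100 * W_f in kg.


Survivors = 75000 * 95.6/100 = 71700 fish
Harvest biomass = survivors * W_f = 71700 * 3.91 = 280347 kg

280347 kg


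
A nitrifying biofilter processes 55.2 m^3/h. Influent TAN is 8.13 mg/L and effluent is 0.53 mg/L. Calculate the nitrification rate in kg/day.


Concentration drop: TAN_in - TAN_out = 8.13 - 0.53 = 7.6 mg/L
Hourly TAN removed = Q * dTAN = 55.2 m^3/h * 7.6 mg/L = 419.52 g/h  (m^3/h * mg/L = g/h)
Daily TAN removed = 419.52 * 24 = 10068.48 g/day
Convert to kg/day: 10068.48 / 1000 = 10.06848 kg/day

10.06848 kg/day


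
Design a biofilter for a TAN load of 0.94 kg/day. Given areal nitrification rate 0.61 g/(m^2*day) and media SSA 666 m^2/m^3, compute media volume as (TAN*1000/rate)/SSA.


A = 0.94*1000 / 0.61 = 1540.9836 m^2
V = 1540.9836 / 666 = 2.31379

2.31379 m^3


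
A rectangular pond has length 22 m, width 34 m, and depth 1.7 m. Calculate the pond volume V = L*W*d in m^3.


Base area = L * W = 22 * 34 = 748 m^2
Volume = area * depth = 748 * 1.7 = 1271.6 m^3

1271.6 m^3


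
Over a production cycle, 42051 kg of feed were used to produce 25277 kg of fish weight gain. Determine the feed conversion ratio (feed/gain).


FCR = feed consumed / weight gained
FCR = 42051 kg / 25277 kg = 1.66361

1.66361


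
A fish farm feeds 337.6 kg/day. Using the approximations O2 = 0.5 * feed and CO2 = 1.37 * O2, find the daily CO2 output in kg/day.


O2 = 337.6 * 0.5 = 168.8
CO2 = 168.8 * 1.37 = 231.256

231.256 kg/day


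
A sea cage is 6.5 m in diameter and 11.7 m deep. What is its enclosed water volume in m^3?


r = d/2 = 6.5/2 = 3.25 m
Base area = pi*r^2 = pi*3.25^2 = 33.183072 m^2
Volume = 33.183072 * 11.7 = 388.242 m^3

388.242 m^3


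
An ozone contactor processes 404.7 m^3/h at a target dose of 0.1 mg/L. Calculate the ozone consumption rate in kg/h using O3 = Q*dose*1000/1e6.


O3 demand (mg/h) = Q * dose * 1000 = 404.7 * 0.1 * 1000 = 40470 mg/h
Convert mg to kg: 40470 / 1e6 = 0.04047 kg/h

0.04047 kg/h


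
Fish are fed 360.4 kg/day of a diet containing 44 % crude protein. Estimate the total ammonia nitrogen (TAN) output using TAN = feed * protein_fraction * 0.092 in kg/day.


Protein in feed = 360.4 * 44/100 = 158.576 kg/day
TAN = protein * 0.092 = 158.576 * 0.092 = 14.588992 kg/day

14.588992 kg/day


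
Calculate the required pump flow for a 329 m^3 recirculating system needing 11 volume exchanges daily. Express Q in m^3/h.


Daily recirculation volume = 329 m^3 * 11 = 3619 m^3/day
Flow rate Q = daily volume / 24 h = 3619 / 24 = 150.792 m^3/h

150.792 m^3/h


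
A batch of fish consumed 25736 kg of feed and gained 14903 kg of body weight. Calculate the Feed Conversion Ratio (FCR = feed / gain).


FCR = feed consumed / weight gained
FCR = 25736 kg / 14903 kg = 1.7269

1.7269


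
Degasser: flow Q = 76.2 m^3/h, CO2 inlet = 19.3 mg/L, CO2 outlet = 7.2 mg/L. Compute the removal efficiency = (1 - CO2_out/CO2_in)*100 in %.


CO2_out / CO2_in = 7.2 / 19.3 = 0.37305699
Fraction remaining = 0.37305699
efficiency = (1 - 0.37305699) * 100 = 62.6943 %

62.6943 %


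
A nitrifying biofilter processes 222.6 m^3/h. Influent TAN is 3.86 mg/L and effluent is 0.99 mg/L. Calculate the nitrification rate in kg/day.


Concentration drop: TAN_in - TAN_out = 3.86 - 0.99 = 2.87 mg/L
Hourly TAN removed = Q * dTAN = 222.6 m^3/h * 2.87 mg/L = 638.862 g/h  (m^3/h * mg/L = g/h)
Daily TAN removed = 638.862 * 24 = 15332.688 g/day
Convert to kg/day: 15332.688 / 1000 = 15.332688 kg/day

15.332688 kg/day


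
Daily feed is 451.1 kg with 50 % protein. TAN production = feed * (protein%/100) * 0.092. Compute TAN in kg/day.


Protein in feed = 451.1 * 50/100 = 225.55 kg/day
TAN = protein * 0.092 = 225.55 * 0.092 = 20.7506 kg/day

20.7506 kg/day


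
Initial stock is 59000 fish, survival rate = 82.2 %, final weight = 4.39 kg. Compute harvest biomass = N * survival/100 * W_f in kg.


Survivors = 59000 * 82.2/100 = 48498 fish
Harvest biomass = survivors * W_f = 48498 * 4.39 = 212906.22 kg

212906.22 kg


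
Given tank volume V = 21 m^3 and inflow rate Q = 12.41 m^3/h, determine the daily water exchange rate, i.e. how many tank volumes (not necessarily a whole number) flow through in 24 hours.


Daily flow volume = 12.41 m^3/h * 24 h = 297.84 m^3/day
Exchanges = daily flow / tank volume = 297.84 / 21 = 14.1829 exchanges/day

14.1829 exchanges/day


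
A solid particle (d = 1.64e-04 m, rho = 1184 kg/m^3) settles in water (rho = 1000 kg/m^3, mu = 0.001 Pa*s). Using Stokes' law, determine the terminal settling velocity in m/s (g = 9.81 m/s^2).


Density difference: rho_p - rho_f = 1184 - 1000 = 184 kg/m^3
d^2 = (1.64e-04)^2 = 2.6896e-08 m^2
Numerator = (rho_p - rho_f) * g * d^2 = 184 * 9.81 * 2.6896e-08 = 4.8548356e-05
Denominator = 18 * mu = 18 * 0.001 = 0.018
v_s = 4.8548356e-05 / 0.018 = 0.00269713 m/s
Check: Re = rho_f * v_s * d / mu = 1000 * 0.00269713 * 1.64e-04 / 0.001 = 0.442 < 1, so Stokes' law applies.

0.00269713 m/s


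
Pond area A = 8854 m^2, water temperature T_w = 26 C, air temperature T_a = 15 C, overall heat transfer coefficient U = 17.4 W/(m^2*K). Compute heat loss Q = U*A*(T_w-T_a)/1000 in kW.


Temperature difference dT = 26 - 15 = 11 K
Heat loss (W) = U * A * dT = 17.4 * 8854 * 11 = 1694655.6 W
Convert to kW: 1694655.6 / 1000 = 1694.6556 kW

1694.6556 kW


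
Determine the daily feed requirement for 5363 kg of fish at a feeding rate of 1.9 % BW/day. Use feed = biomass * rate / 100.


Feeding rate fraction = 1.9% / 100 = 0.019
Daily feed = 5363 kg * 0.019 = 101.897 kg/day

101.897 kg/day


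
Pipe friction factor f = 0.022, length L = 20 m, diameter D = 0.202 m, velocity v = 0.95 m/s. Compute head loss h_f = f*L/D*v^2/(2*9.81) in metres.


v^2 = 0.95^2 = 0.9025 m^2/s^2
L/D = 20/0.202 = 99.009901
h_f = f*(L/D)*v^2/(2g) = 0.022 * 99.009901 * 0.9025 / 19.62 = 0.100196 m

0.100196 m


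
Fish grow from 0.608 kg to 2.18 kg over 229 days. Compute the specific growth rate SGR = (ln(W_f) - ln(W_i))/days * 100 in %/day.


ln(W_f) = ln(2.18) = 0.77932488
ln(W_i) = ln(0.608) = -0.4975804
ln(W_f) - ln(W_i) = 0.77932488 - -0.4975804 = 1.2769053
SGR = 1.2769053 / 229 * 100 = 0.557601 %/day

0.557601 %/day


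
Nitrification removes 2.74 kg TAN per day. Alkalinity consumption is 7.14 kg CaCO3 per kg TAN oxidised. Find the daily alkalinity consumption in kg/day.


Alkalinity factor: 7.14 kg CaCO3 consumed per kg TAN nitrified
alk = 2.74 kg TAN * 7.14 = 19.5636 kg CaCO3/day

19.5636 kg CaCO3/day


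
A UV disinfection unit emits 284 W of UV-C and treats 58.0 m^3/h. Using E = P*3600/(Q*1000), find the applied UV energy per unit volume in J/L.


Energy delivered per hour = 284 W * 3600 s = 1022400 J/h
Volume treated per hour = 58.0 m^3/h * 1000 = 58000 L/h
dose = 1022400 / 58000 = 17.6276 J/L

17.6276 J/L


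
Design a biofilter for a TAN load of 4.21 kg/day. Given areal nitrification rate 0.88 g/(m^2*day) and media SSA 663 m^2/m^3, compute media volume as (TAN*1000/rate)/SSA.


A = 4.21*1000 / 0.88 = 4784.0909 m^2
V = 4784.0909 / 663 = 7.21582

7.21582 m^3


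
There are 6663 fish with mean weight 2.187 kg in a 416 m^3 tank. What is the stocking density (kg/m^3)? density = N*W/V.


Total biomass = 6663 fish * 2.187 kg = 14571.981 kg
Density = total biomass / volume = 14571.981 / 416 = 35.0288 kg/m^3

35.0288 kg/m^3


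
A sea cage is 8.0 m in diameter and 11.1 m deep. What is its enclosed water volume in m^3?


r = d/2 = 8.0/2 = 4 m
Base area = pi*r^2 = pi*4^2 = 50.265482 m^2
Volume = 50.265482 * 11.1 = 557.947 m^3

557.947 m^3


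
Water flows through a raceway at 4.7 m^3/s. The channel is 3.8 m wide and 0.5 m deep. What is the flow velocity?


Cross-sectional area = W * d = 3.8 * 0.5 = 1.9 m^2
Velocity = Q / A = 4.7 / 1.9 = 2.47368 m/s

2.47368 m/s


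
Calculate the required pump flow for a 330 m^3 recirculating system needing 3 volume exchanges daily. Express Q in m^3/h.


Daily recirculation volume = 330 m^3 * 3 = 990 m^3/day
Flow rate Q = daily volume / 24 h = 990 / 24 = 41.25 m^3/h

41.25 m^3/h


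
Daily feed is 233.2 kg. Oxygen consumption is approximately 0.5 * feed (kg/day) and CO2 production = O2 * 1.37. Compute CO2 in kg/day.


O2 = 233.2 * 0.5 = 116.6
CO2 = 116.6 * 1.37 = 159.742

159.742 kg/day


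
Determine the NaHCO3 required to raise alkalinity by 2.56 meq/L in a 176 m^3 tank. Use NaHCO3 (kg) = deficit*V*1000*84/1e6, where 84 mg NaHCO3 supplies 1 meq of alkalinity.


Tank volume in L = 176 m^3 * 1000 = 176000 L
Total meq required = 2.56 meq/L * 176000 L = 450560 meq
NaHCO3 mass = 450560 meq * 84 mg/meq / 1e6 = 37.847 kg

37.847 kg


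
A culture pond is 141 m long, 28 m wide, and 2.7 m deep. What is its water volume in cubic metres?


Base area = L * W = 141 * 28 = 3948 m^2
Volume = area * depth = 3948 * 2.7 = 10659.6 m^3

10659.6 m^3


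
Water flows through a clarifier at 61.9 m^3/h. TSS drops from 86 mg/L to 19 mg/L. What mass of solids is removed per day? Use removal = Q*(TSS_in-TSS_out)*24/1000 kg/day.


Concentration drop: TSS_in - TSS_out = 86 - 19 = 67 mg/L
Hourly solids removed = Q * dTSS = 61.9 m^3/h * 67 mg/L = 4147.3 g/h  (m^3/h * mg/L = g/h)
Daily solids removed = 4147.3 * 24 = 99535.2 g/day
Convert g to kg: 99535.2 / 1000 = 99.5352 kg/day

99.5352 kg/day


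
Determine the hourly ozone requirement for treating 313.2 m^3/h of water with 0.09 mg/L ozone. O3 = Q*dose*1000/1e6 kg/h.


O3 demand (mg/h) = Q * dose * 1000 = 313.2 * 0.09 * 1000 = 28188 mg/h
Convert mg to kg: 28188 / 1e6 = 0.028188 kg/h

0.028188 kg/h


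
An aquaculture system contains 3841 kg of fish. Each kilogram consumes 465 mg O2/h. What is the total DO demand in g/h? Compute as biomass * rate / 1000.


Total O2 consumption (mg/h) = 3841 kg * 465 mg/(kg*h) = 1786065 mg/h
Convert to g/h: 1786065 / 1000 = 1786.065 g/h

1786.065 g/h


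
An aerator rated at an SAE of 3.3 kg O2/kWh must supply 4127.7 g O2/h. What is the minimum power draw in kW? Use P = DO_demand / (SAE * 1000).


SAE in g O2/kWh = 3.3 * 1000 = 3300 g/kWh
P = DO_demand / SAE_g = 4127.7 / 3300 = 1.25082 kW

1.25082 kW


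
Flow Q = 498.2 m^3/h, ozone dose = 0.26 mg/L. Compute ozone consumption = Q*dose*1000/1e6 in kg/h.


O3 demand (mg/h) = Q * dose * 1000 = 498.2 * 0.26 * 1000 = 129532 mg/h
Convert mg to kg: 129532 / 1e6 = 0.129532 kg/h

0.129532 kg/h


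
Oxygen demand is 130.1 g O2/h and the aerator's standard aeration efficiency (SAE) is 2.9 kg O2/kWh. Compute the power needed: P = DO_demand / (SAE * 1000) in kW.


SAE in g O2/kWh = 2.9 * 1000 = 2900 g/kWh
P = DO_demand / SAE_g = 130.1 / 2900 = 0.0448621 kW

0.0448621 kW


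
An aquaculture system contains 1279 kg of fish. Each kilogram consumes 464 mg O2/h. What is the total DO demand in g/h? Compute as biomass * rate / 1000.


Total O2 consumption (mg/h) = 1279 kg * 464 mg/(kg*h) = 593456 mg/h
Convert to g/h: 593456 / 1000 = 593.456 g/h

593.456 g/h


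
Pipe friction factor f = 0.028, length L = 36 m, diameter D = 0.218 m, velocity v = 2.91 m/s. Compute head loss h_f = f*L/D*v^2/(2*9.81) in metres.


v^2 = 2.91^2 = 8.4681 m^2/s^2
L/D = 36/0.218 = 165.13761
h_f = f*(L/D)*v^2/(2g) = 0.028 * 165.13761 * 8.4681 / 19.62 = 1.99568 m

1.99568 m


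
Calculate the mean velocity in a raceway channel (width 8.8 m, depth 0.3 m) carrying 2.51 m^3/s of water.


Cross-sectional area = W * d = 8.8 * 0.3 = 2.64 m^2
Velocity = Q / A = 2.51 / 2.64 = 0.950758 m/s

0.950758 m/s


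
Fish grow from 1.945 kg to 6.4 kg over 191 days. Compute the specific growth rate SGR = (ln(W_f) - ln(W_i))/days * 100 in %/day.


ln(W_f) = ln(6.4) = 1.856298
ln(W_i) = ln(1.945) = 0.66526198
ln(W_f) - ln(W_i) = 1.856298 - 0.66526198 = 1.191036
SGR = 1.191036 / 191 * 100 = 0.623579 %/day

0.623579 %/day


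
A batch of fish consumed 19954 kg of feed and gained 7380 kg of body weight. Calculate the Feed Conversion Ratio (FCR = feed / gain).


FCR = feed consumed / weight gained
FCR = 19954 kg / 7380 kg = 2.70379

2.70379


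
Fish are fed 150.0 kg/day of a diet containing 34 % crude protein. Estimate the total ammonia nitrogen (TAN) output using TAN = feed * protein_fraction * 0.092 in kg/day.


Protein in feed = 150.0 * 34/100 = 51 kg/day
TAN = protein * 0.092 = 51 * 0.092 = 4.692 kg/day

4.692 kg/day


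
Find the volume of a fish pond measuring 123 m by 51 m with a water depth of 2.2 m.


Base area = L * W = 123 * 51 = 6273 m^2
Volume = area * depth = 6273 * 2.2 = 13800.6 m^3

13800.6 m^3


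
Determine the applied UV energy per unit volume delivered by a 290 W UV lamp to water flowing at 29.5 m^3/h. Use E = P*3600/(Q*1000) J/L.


Energy delivered per hour = 290 W * 3600 s = 1044000 J/h
Volume treated per hour = 29.5 m^3/h * 1000 = 29500 L/h
dose = 1044000 / 29500 = 35.3898 J/L

35.3898 J/L


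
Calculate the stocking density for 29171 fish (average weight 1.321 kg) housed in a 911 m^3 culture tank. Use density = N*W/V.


Total biomass = 29171 fish * 1.321 kg = 38534.891 kg
Density = total biomass / volume = 38534.891 / 911 = 42.2996 kg/m^3

42.2996 kg/m^3


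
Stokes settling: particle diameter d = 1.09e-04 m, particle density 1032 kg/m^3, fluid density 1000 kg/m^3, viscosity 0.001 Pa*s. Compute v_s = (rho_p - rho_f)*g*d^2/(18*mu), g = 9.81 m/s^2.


Density difference: rho_p - rho_f = 1032 - 1000 = 32 kg/m^3
d^2 = (1.09e-04)^2 = 1.1881e-08 m^2
Numerator = (rho_p - rho_f) * g * d^2 = 32 * 9.81 * 1.1881e-08 = 3.7296835e-06
Denominator = 18 * mu = 18 * 0.001 = 0.018
v_s = 3.7296835e-06 / 0.018 = 2.07205e-04 m/s
Check: Re = rho_f * v_s * d / mu = 1000 * 2.07205e-04 * 1.09e-04 / 0.001 = 0.0226 < 1, so Stokes' law applies.

2.07205e-04 m/s


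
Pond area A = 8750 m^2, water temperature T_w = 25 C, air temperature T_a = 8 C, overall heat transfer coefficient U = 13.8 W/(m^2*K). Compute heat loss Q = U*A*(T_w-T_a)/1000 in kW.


Temperature difference dT = 25 - 8 = 17 K
Heat loss (W) = U * A * dT = 13.8 * 8750 * 17 = 2052750 W
Convert to kW: 2052750 / 1000 = 2052.75 kW

2052.75 kW


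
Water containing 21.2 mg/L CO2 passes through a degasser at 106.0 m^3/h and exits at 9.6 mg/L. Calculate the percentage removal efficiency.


CO2_out / CO2_in = 9.6 / 21.2 = 0.45283019
Fraction remaining = 0.45283019
efficiency = (1 - 0.45283019) * 100 = 54.717 %

54.717 %


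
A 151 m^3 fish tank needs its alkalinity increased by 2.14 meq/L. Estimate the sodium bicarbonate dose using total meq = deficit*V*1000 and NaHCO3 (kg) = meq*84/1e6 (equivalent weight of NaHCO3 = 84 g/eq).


Tank volume in L = 151 m^3 * 1000 = 151000 L
Total meq required = 2.14 meq/L * 151000 L = 323140 meq
NaHCO3 mass = 323140 meq * 84 mg/meq / 1e6 = 27.1438 kg

27.1438 kg


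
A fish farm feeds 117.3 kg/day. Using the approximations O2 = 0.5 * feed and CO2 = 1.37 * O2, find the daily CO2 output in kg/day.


O2 = 117.3 * 0.5 = 58.65
CO2 = 58.65 * 1.37 = 80.3505

80.3505 kg/day


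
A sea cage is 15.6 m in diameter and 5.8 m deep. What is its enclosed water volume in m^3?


r = d/2 = 15.6/2 = 7.8 m
Base area = pi*r^2 = pi*7.8^2 = 191.1345 m^2
Volume = 191.1345 * 5.8 = 1108.58 m^3

1108.58 m^3


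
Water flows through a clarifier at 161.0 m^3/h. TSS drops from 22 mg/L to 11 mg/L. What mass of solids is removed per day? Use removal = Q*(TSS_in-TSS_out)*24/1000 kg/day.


Concentration drop: TSS_in - TSS_out = 22 - 11 = 11 mg/L
Hourly solids removed = Q * dTSS = 161.0 m^3/h * 11 mg/L = 1771 g/h  (m^3/h * mg/L = g/h)
Daily solids removed = 1771 * 24 = 42504 g/day
Convert g to kg: 42504 / 1000 = 42.504 kg/day

42.504 kg/day


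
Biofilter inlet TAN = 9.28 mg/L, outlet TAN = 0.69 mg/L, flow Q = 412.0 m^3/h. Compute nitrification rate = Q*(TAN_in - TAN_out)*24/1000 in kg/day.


Concentration drop: TAN_in - TAN_out = 9.28 - 0.69 = 8.59 mg/L
Hourly TAN removed = Q * dTAN = 412.0 m^3/h * 8.59 mg/L = 3539.08 g/h  (m^3/h * mg/L = g/h)
Daily TAN removed = 3539.08 * 24 = 84937.92 g/day
Convert to kg/day: 84937.92 / 1000 = 84.93792 kg/day

84.93792 kg/day


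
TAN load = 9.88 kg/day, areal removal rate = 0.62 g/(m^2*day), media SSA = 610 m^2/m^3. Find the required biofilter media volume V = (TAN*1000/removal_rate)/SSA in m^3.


A = 9.88*1000 / 0.62 = 15935.484 m^2
V = 15935.484 / 610 = 26.1237

26.1237 m^3


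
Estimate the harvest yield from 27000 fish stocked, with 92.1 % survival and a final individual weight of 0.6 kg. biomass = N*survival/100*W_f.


Survivors = 27000 * 92.1/100 = 24867 fish
Harvest biomass = survivors * W_f = 24867 * 0.6 = 14920.2 kg

14920.2 kg


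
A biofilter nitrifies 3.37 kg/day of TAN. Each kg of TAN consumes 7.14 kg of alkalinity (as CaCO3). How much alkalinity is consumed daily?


Alkalinity factor: 7.14 kg CaCO3 consumed per kg TAN nitrified
alk = 3.37 kg TAN * 7.14 = 24.0618 kg CaCO3/day

24.0618 kg CaCO3/day


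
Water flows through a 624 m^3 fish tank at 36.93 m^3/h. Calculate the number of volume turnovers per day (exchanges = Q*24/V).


Daily flow volume = 36.93 m^3/h * 24 h = 886.32 m^3/day
Exchanges = daily flow / tank volume = 886.32 / 624 = 1.42038 exchanges/day

1.42038 exchanges/day


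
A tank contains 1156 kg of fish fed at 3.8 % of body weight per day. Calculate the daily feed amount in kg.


Feeding rate fraction = 3.8% / 100 = 0.038
Daily feed = 1156 kg * 0.038 = 43.928 kg/day

43.928 kg/day


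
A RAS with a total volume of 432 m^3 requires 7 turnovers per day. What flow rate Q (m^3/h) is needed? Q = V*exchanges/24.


Daily recirculation volume = 432 m^3 * 7 = 3024 m^3/day
Flow rate Q = daily volume / 24 h = 3024 / 24 = 126 m^3/h

126 m^3/h


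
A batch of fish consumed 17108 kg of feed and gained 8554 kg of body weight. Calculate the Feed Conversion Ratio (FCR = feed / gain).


FCR = feed consumed / weight gained
FCR = 17108 kg / 8554 kg = 2

2


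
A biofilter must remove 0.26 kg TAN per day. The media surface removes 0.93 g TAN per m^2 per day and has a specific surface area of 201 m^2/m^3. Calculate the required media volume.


A = 0.26*1000 / 0.93 = 279.56989 m^2
V = 279.56989 / 201 = 1.39089

1.39089 m^3


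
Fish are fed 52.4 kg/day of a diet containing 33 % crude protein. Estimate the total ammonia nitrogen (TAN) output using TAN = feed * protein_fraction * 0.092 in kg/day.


Protein in feed = 52.4 * 33/100 = 17.292 kg/day
TAN = protein * 0.092 = 17.292 * 0.092 = 1.590864 kg/day

1.590864 kg/day


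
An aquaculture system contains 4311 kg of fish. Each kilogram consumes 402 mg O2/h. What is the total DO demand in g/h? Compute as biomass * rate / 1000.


Total O2 consumption (mg/h) = 4311 kg * 402 mg/(kg*h) = 1733022 mg/h
Convert to g/h: 1733022 / 1000 = 1733.022 g/h

1733.022 g/h


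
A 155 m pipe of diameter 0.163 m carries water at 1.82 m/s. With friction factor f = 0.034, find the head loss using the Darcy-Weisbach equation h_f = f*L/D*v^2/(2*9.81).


v^2 = 1.82^2 = 3.3124 m^2/s^2
L/D = 155/0.163 = 950.92025
h_f = f*(L/D)*v^2/(2g) = 0.034 * 950.92025 * 3.3124 / 19.62 = 5.45842 m

5.45842 m


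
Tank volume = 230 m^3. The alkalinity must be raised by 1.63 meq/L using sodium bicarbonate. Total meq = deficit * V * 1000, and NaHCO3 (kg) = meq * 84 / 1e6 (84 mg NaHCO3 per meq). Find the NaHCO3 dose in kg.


Tank volume in L = 230 m^3 * 1000 = 230000 L
Total meq required = 1.63 meq/L * 230000 L = 374900 meq
NaHCO3 mass = 374900 meq * 84 mg/meq / 1e6 = 31.4916 kg

31.4916 kg


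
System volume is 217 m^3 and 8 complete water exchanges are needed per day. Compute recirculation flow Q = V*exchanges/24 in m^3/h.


Daily recirculation volume = 217 m^3 * 8 = 1736 m^3/day
Flow rate Q = daily volume / 24 h = 1736 / 24 = 72.3333 m^3/h

72.3333 m^3/h


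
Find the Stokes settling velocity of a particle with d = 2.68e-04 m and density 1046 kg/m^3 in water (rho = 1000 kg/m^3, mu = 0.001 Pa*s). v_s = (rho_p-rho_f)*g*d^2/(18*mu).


Density difference: rho_p - rho_f = 1046 - 1000 = 46 kg/m^3
d^2 = (2.68e-04)^2 = 7.1824e-08 m^2
Numerator = (rho_p - rho_f) * g * d^2 = 46 * 9.81 * 7.1824e-08 = 3.2411298e-05
Denominator = 18 * mu = 18 * 0.001 = 0.018
v_s = 3.2411298e-05 / 0.018 = 0.00180063 m/s
Check: Re = rho_f * v_s * d / mu = 1000 * 0.00180063 * 2.68e-04 / 0.001 = 0.483 < 1, so Stokes' law applies.

0.00180063 m/s


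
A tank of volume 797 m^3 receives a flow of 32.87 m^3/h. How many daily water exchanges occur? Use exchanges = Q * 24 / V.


Daily flow volume = 32.87 m^3/h * 24 h = 788.88 m^3/day
Exchanges = daily flow / tank volume = 788.88 / 797 = 0.989812 exchanges/day

0.989812 exchanges/day


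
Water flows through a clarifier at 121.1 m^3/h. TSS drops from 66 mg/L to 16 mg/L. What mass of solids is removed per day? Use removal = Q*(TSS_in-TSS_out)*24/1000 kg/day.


Concentration drop: TSS_in - TSS_out = 66 - 16 = 50 mg/L
Hourly solids removed = Q * dTSS = 121.1 m^3/h * 50 mg/L = 6055 g/h  (m^3/h * mg/L = g/h)
Daily solids removed = 6055 * 24 = 145320 g/day
Convert g to kg: 145320 / 1000 = 145.32 kg/day

145.32 kg/day


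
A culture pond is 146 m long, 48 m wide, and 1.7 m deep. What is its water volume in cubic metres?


Base area = L * W = 146 * 48 = 7008 m^2
Volume = area * depth = 7008 * 1.7 = 11913.6 m^3

11913.6 m^3


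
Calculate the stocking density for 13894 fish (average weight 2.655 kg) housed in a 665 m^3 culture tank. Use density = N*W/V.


Total biomass = 13894 fish * 2.655 kg = 36888.57 kg
Density = total biomass / volume = 36888.57 / 665 = 55.4715 kg/m^3

55.4715 kg/m^3


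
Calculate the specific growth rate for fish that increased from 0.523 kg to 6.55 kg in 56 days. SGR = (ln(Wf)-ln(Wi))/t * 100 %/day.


ln(W_f) = ln(6.55) = 1.879465
ln(W_i) = ln(0.523) = -0.64817381
ln(W_f) - ln(W_i) = 1.879465 - -0.64817381 = 2.5276388
SGR = 2.5276388 / 56 * 100 = 4.51364 %/day

4.51364 %/day


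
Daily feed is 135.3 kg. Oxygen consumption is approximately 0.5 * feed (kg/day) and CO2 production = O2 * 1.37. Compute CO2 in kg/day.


O2 = 135.3 * 0.5 = 67.65
CO2 = 67.65 * 1.37 = 92.6805

92.6805 kg/day


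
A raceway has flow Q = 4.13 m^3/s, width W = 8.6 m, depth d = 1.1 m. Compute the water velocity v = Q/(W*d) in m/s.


Cross-sectional area = W * d = 8.6 * 1.1 = 9.46 m^2
Velocity = Q / A = 4.13 / 9.46 = 0.436575 m/s

0.436575 m/s


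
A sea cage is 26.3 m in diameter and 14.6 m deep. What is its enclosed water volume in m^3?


r = d/2 = 26.3/2 = 13.15 m
Base area = pi*r^2 = pi*13.15^2 = 543.25206 m^2
Volume = 543.25206 * 14.6 = 7931.48 m^3

7931.48 m^3


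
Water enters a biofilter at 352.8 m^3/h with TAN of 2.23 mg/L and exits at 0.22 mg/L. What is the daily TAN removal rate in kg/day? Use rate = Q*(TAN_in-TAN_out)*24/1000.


Concentration drop: TAN_in - TAN_out = 2.23 - 0.22 = 2.01 mg/L
Hourly TAN removed = Q * dTAN = 352.8 m^3/h * 2.01 mg/L = 709.128 g/h  (m^3/h * mg/L = g/h)
Daily TAN removed = 709.128 * 24 = 17019.072 g/day
Convert to kg/day: 17019.072 / 1000 = 17.019072 kg/day

17.019072 kg/day


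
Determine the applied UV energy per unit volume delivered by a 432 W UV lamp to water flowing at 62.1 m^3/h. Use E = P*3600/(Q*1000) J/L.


Energy delivered per hour = 432 W * 3600 s = 1555200 J/h
Volume treated per hour = 62.1 m^3/h * 1000 = 62100 L/h
dose = 1555200 / 62100 = 25.0435 J/L

25.0435 J/L


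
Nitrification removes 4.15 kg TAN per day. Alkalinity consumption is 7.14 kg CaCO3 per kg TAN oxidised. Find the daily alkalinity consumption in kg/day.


Alkalinity factor: 7.14 kg CaCO3 consumed per kg TAN nitrified
alk = 4.15 kg TAN * 7.14 = 29.631 kg CaCO3/day

29.631 kg CaCO3/day


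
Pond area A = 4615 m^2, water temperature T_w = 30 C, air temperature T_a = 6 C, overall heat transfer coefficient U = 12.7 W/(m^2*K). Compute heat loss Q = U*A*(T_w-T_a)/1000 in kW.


Temperature difference dT = 30 - 6 = 24 K
Heat loss (W) = U * A * dT = 12.7 * 4615 * 24 = 1406652 W
Convert to kW: 1406652 / 1000 = 1406.652 kW

1406.652 kW


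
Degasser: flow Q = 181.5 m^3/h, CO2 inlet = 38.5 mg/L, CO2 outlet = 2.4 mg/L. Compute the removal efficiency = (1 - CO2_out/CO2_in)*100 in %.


CO2_out / CO2_in = 2.4 / 38.5 = 0.062337662
Fraction remaining = 0.062337662
efficiency = (1 - 0.062337662) * 100 = 93.7662 %

93.7662 %


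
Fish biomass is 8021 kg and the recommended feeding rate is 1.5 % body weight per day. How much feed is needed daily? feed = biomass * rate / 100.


Feeding rate fraction = 1.5% / 100 = 0.015
Daily feed = 8021 kg * 0.015 = 120.315 kg/day

120.315 kg/day


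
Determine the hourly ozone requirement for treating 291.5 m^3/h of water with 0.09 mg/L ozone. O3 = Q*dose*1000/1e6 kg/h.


O3 demand (mg/h) = Q * dose * 1000 = 291.5 * 0.09 * 1000 = 26235 mg/h
Convert mg to kg: 26235 / 1e6 = 0.026235 kg/h

0.026235 kg/h


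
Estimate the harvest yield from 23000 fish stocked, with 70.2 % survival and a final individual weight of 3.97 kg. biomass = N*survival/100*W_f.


Survivors = 23000 * 70.2/100 = 16146 fish
Harvest biomass = survivors * W_f = 16146 * 3.97 = 64099.62 kg

64099.62 kg


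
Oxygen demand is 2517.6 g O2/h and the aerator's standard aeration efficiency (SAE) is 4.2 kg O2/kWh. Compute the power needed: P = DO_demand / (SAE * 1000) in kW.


SAE in g O2/kWh = 4.2 * 1000 = 4200 g/kWh
P = DO_demand / SAE_g = 2517.6 / 4200 = 0.599429 kW

0.599429 kW


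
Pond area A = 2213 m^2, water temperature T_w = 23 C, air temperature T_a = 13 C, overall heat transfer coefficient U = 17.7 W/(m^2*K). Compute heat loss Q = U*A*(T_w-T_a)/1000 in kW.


Temperature difference dT = 23 - 13 = 10 K
Heat loss (W) = U * A * dT = 17.7 * 2213 * 10 = 391701 W
Convert to kW: 391701 / 1000 = 391.701 kW

391.701 kW


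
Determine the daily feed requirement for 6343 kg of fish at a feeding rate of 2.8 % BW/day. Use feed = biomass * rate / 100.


Feeding rate fraction = 2.8% / 100 = 0.028
Daily feed = 6343 kg * 0.028 = 177.604 kg/day

177.604 kg/day


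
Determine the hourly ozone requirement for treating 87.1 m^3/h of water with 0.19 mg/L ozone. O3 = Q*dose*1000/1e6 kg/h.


O3 demand (mg/h) = Q * dose * 1000 = 87.1 * 0.19 * 1000 = 16549 mg/h
Convert mg to kg: 16549 / 1e6 = 0.016549 kg/h

0.016549 kg/h


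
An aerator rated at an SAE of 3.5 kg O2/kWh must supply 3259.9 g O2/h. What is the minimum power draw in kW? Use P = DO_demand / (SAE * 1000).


SAE in g O2/kWh = 3.5 * 1000 = 3500 g/kWh
P = DO_demand / SAE_g = 3259.9 / 3500 = 0.9314 kW

0.9314 kW


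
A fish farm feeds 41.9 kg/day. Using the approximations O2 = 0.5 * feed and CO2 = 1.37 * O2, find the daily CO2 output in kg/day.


O2 = 41.9 * 0.5 = 20.95
CO2 = 20.95 * 1.37 = 28.7015

28.7015 kg/day


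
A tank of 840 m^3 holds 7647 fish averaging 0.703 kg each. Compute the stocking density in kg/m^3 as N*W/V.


Total biomass = 7647 fish * 0.703 kg = 5375.841 kg
Density = total biomass / volume = 5375.841 / 840 = 6.39981 kg/m^3

6.39981 kg/m^3


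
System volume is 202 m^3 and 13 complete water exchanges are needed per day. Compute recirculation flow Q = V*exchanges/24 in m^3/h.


Daily recirculation volume = 202 m^3 * 13 = 2626 m^3/day
Flow rate Q = daily volume / 24 h = 2626 / 24 = 109.417 m^3/h

109.417 m^3/h


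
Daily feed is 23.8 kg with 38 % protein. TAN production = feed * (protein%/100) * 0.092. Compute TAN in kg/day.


Protein in feed = 23.8 * 38/100 = 9.044 kg/day
TAN = protein * 0.092 = 9.044 * 0.092 = 0.832048 kg/day

0.832048 kg/day
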